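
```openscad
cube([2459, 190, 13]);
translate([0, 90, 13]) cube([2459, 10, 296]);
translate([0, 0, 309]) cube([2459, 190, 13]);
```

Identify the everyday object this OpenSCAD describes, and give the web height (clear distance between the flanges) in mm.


An I-beam. The web height is 296 mm.

Two wide flanges with a thin centred web — an I-beam. Overall 322 mm minus two 13 mm flanges gives a web of 322 − 2·13 = 296 mm.


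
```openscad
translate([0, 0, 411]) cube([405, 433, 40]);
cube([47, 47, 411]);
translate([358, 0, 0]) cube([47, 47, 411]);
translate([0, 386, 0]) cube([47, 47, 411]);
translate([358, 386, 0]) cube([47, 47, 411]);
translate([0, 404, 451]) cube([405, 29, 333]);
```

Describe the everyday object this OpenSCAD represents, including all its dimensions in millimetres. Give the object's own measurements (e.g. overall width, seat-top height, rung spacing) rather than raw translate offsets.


A chair. The seat is a 405×433×40 mm slab with its top at z = 451 mm, on four 47×47 mm corner legs (flush with the seat edges, standing on z = 0). A flat backrest 29 mm thick, 333 mm tall, spans the full seat width and rises from the seat top along its +y edge, rear face flush with the rear of the seat.


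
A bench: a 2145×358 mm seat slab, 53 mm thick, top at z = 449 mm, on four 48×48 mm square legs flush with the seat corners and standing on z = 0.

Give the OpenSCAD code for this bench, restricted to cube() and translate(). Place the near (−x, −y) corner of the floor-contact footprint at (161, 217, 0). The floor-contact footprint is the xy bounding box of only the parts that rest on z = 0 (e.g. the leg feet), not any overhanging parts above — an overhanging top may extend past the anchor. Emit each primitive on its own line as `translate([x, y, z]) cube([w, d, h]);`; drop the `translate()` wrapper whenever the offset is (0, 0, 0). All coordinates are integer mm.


translate([161, 217, 396]) cube([2145, 358, 53]);
translate([161, 217, 0]) cube([48, 48, 396]);
translate([161, 527, 0]) cube([48, 48, 396]);
translate([2258, 217, 0]) cube([48, 48, 396]);
translate([2258, 527, 0]) cube([48, 48, 396]);


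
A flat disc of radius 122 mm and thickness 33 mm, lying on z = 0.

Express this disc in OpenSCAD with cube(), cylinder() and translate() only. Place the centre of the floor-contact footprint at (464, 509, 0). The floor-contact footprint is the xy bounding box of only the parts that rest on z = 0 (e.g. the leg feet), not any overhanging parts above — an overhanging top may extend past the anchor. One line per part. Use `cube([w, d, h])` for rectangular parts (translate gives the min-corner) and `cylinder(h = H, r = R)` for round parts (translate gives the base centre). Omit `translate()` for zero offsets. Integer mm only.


translate([464, 509, 0]) cylinder(h = 33, r = 122);


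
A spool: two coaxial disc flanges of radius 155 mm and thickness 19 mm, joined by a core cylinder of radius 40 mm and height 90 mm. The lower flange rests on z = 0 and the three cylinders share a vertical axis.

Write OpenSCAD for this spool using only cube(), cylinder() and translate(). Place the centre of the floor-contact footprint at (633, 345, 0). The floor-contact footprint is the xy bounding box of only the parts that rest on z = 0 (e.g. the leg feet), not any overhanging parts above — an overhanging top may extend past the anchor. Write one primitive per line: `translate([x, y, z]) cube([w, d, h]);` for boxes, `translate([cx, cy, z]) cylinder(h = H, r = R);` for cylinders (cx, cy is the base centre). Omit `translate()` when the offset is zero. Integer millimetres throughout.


translate([633, 345, 0]) cylinder(h = 19, r = 155);
translate([633, 345, 19]) cylinder(h = 90, r = 40);
translate([633, 345, 109]) cylinder(h = 19, r = 155);


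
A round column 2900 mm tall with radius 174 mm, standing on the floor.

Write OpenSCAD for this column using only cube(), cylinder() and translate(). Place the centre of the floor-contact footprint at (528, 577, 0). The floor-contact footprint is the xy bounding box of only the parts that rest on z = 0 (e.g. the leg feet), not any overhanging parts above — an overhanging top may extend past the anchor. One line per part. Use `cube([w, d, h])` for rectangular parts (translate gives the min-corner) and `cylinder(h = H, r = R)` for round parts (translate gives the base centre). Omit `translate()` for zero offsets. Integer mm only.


translate([528, 577, 0]) cylinder(h = 2900, r = 174);


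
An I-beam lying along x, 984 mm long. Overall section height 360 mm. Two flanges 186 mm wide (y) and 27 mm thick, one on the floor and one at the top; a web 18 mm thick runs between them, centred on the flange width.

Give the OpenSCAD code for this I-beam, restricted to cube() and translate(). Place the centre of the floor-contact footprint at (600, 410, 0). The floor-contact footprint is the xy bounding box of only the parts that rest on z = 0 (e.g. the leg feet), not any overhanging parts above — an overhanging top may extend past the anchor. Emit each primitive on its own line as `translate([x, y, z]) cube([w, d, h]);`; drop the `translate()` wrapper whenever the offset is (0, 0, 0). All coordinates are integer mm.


translate([108, 317, 0]) cube([984, 186, 27]);
translate([108, 401, 27]) cube([984, 18, 306]);
translate([108, 317, 333]) cube([984, 186, 27]);


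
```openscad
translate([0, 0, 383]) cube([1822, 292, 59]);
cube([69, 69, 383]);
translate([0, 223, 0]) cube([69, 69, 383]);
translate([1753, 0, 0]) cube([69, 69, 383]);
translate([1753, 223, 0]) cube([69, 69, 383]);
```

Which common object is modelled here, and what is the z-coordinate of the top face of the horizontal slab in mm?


A bench. The seat-top height is 442 mm.

A long slab on four corner posts — a bench. The slab sits at z = 383 with thickness 59, so the top is 383 + 59 = 442 mm.


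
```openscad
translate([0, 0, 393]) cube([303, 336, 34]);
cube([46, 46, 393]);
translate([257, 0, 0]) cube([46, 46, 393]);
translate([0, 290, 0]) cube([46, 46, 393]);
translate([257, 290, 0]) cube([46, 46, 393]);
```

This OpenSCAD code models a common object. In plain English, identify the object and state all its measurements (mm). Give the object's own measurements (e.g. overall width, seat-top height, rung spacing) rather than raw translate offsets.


A four-legged stool. The seat is a 303×336×34 mm slab whose top surface is at z = 427 mm; four square legs, each 46×46 mm in cross-section, run from the floor (z = 0) to the underside of the seat, each flush with a corner of the seat.


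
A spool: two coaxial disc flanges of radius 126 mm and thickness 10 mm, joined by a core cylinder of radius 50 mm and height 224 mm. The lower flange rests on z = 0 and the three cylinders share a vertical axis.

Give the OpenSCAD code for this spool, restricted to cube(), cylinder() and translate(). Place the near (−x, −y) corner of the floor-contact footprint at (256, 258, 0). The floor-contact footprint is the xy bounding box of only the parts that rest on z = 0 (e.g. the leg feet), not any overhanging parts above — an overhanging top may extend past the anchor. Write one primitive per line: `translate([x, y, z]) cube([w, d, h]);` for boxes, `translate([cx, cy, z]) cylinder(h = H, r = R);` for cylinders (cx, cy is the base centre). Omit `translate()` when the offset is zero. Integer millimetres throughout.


translate([382, 384, 0]) cylinder(h = 10, r = 126);
translate([382, 384, 10]) cylinder(h = 224, r = 50);
translate([382, 384, 234]) cylinder(h = 10, r = 126);


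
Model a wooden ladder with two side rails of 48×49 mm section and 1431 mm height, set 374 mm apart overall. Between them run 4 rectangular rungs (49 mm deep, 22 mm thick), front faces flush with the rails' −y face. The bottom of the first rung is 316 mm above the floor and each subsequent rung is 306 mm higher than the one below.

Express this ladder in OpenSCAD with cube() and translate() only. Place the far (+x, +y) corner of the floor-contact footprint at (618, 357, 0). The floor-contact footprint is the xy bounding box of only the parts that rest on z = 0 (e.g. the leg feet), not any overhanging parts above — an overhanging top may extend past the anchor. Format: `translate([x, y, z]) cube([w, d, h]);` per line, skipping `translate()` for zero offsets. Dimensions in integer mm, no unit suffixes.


translate([244, 308, 0]) cube([48, 49, 1431]);
translate([570, 308, 0]) cube([48, 49, 1431]);
translate([292, 308, 316]) cube([278, 49, 22]);
translate([292, 308, 622]) cube([278, 49, 22]);
translate([292, 308, 928]) cube([278, 49, 22]);
translate([292, 308, 1234]) cube([278, 49, 22]);


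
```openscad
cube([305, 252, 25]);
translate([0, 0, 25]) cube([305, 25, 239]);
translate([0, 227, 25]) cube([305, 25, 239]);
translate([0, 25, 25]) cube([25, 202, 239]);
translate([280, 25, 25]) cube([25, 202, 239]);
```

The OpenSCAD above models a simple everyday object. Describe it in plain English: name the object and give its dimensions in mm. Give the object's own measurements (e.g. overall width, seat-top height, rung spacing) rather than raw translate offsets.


An open-topped rectangular box: outside dimensions 305×252×264 mm, with a uniform wall and base thickness of 25 mm. The base is a full 305×252 slab on the floor; four walls sit on top of the base. The front and back walls (the −y and +y sides) span the full width; the two side walls fit between them.


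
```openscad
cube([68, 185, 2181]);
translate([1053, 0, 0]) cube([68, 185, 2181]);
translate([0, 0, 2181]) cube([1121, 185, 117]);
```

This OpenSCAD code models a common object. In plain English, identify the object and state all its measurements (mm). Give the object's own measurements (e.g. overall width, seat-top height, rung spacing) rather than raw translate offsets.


A door frame. The clear opening is 985 mm wide and 2181 mm high. Two 68 mm wide jambs, 185 mm deep, stand either side of the opening from the floor to the top of the opening. A 117 mm thick head sits across the top of both jambs, spanning the full outside width of the frame.


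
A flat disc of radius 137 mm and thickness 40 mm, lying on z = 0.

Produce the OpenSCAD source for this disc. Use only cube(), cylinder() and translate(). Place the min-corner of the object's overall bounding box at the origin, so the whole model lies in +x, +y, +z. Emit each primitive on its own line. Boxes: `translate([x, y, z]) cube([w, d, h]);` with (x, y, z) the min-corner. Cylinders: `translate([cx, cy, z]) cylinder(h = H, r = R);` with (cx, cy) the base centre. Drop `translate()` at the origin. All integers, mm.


translate([137, 137, 0]) cylinder(h = 40, r = 137);


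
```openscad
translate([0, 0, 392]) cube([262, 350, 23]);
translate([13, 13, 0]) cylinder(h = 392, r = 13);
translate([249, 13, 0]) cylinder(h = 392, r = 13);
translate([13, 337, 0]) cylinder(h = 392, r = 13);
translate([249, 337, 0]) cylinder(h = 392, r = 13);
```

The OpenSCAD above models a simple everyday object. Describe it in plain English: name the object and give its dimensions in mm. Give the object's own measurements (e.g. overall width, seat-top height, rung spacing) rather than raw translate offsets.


A simple wooden stool: a rectangular seat 262 mm (x) by 350 mm (y), 23 mm thick, top face at z = 415 mm, on four round legs, each 26 mm in diameter. The legs rest on z = 0, each leg's axis is inset half a diameter from the nearest pair of seat edges (so the leg's bounding box is flush with the corner).


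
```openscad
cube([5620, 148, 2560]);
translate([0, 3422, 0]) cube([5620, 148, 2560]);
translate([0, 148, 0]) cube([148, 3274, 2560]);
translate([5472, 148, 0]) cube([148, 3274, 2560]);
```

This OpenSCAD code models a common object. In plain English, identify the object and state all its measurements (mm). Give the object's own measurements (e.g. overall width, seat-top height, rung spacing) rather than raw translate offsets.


The wall frame of a small rectangular building: four walls, each 2560 mm tall and 148 mm thick, enclosing a footprint 5620 mm (x) by 3570 mm (y) outside-to-outside, with no floor or roof. The front and back walls (the −y and +y sides) span the full width; the two side walls fit between them.


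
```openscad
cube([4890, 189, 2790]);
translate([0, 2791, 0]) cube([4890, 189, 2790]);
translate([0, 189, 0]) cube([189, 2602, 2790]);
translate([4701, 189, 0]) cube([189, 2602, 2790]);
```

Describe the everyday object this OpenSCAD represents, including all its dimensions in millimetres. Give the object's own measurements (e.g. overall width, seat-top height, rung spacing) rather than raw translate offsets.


The wall frame of a small rectangular building: four walls, each 2790 mm tall and 189 mm thick, enclosing a footprint 4890 mm (x) by 2980 mm (y) outside-to-outside, with no floor or roof. The front and back walls (the −y and +y sides) span the full width; the two side walls fit between them.


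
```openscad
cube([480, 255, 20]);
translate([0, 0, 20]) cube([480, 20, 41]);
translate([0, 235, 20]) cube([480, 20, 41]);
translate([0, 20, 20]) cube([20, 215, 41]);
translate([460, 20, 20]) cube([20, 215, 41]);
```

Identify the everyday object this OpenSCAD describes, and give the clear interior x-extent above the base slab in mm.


An open box. The internal width is 440 mm.

A 480×255 base slab with four walls standing on it — an open box. The base is 480 mm wide and the walls are 20 mm thick, so the internal width is 480 − 2 × 20 = 440 mm.


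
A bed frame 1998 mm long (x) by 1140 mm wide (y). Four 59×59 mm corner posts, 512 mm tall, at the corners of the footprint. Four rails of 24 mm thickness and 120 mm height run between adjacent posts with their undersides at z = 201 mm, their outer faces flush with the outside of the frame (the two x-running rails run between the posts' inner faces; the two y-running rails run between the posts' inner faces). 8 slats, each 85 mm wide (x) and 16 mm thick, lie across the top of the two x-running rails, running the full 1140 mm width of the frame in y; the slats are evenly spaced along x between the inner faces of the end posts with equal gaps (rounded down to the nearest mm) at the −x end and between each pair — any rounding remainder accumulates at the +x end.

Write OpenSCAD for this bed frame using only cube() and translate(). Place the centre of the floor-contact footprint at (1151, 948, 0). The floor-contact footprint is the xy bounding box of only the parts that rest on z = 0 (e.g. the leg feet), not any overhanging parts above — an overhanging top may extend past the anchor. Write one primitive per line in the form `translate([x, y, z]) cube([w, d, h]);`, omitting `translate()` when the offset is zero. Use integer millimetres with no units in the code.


translate([152, 378, 0]) cube([59, 59, 512]);
translate([152, 1459, 0]) cube([59, 59, 512]);
translate([2091, 378, 0]) cube([59, 59, 512]);
translate([2091, 1459, 0]) cube([59, 59, 512]);
translate([211, 378, 201]) cube([1880, 24, 120]);
translate([211, 1494, 201]) cube([1880, 24, 120]);
translate([152, 437, 201]) cube([24, 1022, 120]);
translate([2126, 437, 201]) cube([24, 1022, 120]);
translate([344, 378, 321]) cube([85, 1140, 16]);
translate([562, 378, 321]) cube([85, 1140, 16]);
translate([780, 378, 321]) cube([85, 1140, 16]);
translate([998, 378, 321]) cube([85, 1140, 16]);
translate([1216, 378, 321]) cube([85, 1140, 16]);
translate([1434, 378, 321]) cube([85, 1140, 16]);
translate([1652, 378, 321]) cube([85, 1140, 16]);
translate([1870, 378, 321]) cube([85, 1140, 16]);


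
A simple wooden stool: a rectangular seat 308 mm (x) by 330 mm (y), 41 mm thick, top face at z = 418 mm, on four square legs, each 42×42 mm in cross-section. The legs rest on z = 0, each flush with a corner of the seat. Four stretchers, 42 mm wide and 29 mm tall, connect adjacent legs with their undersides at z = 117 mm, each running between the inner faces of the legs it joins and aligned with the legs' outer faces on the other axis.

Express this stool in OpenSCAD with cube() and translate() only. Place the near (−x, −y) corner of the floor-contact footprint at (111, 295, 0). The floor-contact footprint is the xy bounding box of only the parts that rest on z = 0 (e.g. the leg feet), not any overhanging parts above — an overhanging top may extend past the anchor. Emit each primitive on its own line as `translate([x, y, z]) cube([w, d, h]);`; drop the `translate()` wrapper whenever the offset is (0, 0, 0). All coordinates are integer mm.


translate([111, 295, 377]) cube([308, 330, 41]);
translate([111, 295, 0]) cube([42, 42, 377]);
translate([377, 295, 0]) cube([42, 42, 377]);
translate([111, 583, 0]) cube([42, 42, 377]);
translate([377, 583, 0]) cube([42, 42, 377]);
translate([153, 295, 117]) cube([224, 42, 29]);
translate([153, 583, 117]) cube([224, 42, 29]);
translate([111, 337, 117]) cube([42, 246, 29]);
translate([377, 337, 117]) cube([42, 246, 29]);


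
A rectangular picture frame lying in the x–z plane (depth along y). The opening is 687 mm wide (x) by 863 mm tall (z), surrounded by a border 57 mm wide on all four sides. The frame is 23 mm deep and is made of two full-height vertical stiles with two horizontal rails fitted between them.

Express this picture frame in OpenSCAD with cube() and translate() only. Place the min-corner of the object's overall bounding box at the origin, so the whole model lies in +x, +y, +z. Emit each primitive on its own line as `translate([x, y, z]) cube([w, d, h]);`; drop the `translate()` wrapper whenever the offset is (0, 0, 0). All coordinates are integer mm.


cube([57, 23, 977]);
translate([744, 0, 0]) cube([57, 23, 977]);
translate([57, 0, 0]) cube([687, 23, 57]);
translate([57, 0, 920]) cube([687, 23, 57]);


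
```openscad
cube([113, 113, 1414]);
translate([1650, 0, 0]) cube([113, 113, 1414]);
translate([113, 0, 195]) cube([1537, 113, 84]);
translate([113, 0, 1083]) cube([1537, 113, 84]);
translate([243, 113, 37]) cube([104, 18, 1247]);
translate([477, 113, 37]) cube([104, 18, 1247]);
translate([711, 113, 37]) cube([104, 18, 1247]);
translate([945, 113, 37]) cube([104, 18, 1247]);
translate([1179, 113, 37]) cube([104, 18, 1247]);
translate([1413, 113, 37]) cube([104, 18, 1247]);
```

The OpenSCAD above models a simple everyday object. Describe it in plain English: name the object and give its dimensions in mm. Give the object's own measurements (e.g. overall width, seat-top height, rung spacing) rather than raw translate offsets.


A fence section. Two 113×113 mm posts, 1414 mm tall, stand on the floor with a clear span of 1537 mm between their inner faces. Two horizontal rails of 113×84 mm section span the gap between the posts with their undersides at z = 195 mm and z = 1083 mm, flush with the posts' −y face. 6 pickets, each 104 mm wide, 18 mm thick and 1247 mm tall, are fixed to the +y face of the rails with their bottoms at z = 37 mm, spaced across the span with a 130 mm gap after the −x post and between neighbouring pickets, with 133 mm left before the +x post.


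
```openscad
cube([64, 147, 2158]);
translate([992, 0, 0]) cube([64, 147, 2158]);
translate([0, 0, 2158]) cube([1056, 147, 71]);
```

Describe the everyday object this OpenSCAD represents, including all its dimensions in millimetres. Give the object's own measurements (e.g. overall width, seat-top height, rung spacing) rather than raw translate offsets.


A door frame. The clear opening is 928 mm wide and 2158 mm high. Two 64 mm wide jambs, 147 mm deep, stand either side of the opening from the floor to the top of the opening. A 71 mm thick head sits across the top of both jambs, spanning the full outside width of the frame.


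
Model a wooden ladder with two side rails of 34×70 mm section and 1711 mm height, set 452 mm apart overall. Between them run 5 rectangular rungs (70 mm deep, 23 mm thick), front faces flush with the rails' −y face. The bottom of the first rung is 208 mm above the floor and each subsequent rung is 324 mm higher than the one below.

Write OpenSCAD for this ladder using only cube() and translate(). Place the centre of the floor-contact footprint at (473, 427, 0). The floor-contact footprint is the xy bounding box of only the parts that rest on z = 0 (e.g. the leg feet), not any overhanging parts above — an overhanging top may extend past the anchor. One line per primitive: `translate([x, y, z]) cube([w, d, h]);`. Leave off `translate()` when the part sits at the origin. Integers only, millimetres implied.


translate([247, 392, 0]) cube([34, 70, 1711]);
translate([665, 392, 0]) cube([34, 70, 1711]);
translate([281, 392, 208]) cube([384, 70, 23]);
translate([281, 392, 532]) cube([384, 70, 23]);
translate([281, 392, 856]) cube([384, 70, 23]);
translate([281, 392, 1180]) cube([384, 70, 23]);
translate([281, 392, 1504]) cube([384, 70, 23]);


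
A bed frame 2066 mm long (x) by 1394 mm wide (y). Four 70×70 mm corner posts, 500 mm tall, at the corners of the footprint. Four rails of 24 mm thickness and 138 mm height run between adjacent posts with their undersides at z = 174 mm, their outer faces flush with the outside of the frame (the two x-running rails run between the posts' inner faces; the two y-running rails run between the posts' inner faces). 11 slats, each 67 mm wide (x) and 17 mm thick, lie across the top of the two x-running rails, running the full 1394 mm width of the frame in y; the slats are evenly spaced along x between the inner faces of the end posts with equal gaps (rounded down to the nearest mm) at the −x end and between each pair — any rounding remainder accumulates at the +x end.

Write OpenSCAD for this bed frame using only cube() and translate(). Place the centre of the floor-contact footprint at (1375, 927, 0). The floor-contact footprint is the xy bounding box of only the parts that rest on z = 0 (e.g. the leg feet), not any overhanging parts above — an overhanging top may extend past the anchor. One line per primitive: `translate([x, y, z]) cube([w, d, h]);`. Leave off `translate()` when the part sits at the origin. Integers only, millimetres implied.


translate([342, 230, 0]) cube([70, 70, 500]);
translate([342, 1554, 0]) cube([70, 70, 500]);
translate([2338, 230, 0]) cube([70, 70, 500]);
translate([2338, 1554, 0]) cube([70, 70, 500]);
translate([412, 230, 174]) cube([1926, 24, 138]);
translate([412, 1600, 174]) cube([1926, 24, 138]);
translate([342, 300, 174]) cube([24, 1254, 138]);
translate([2384, 300, 174]) cube([24, 1254, 138]);
translate([511, 230, 312]) cube([67, 1394, 17]);
translate([677, 230, 312]) cube([67, 1394, 17]);
translate([843, 230, 312]) cube([67, 1394, 17]);
translate([1009, 230, 312]) cube([67, 1394, 17]);
translate([1175, 230, 312]) cube([67, 1394, 17]);
translate([1341, 230, 312]) cube([67, 1394, 17]);
translate([1507, 230, 312]) cube([67, 1394, 17]);
translate([1673, 230, 312]) cube([67, 1394, 17]);
translate([1839, 230, 312]) cube([67, 1394, 17]);
translate([2005, 230, 312]) cube([67, 1394, 17]);
translate([2171, 230, 312]) cube([67, 1394, 17]);


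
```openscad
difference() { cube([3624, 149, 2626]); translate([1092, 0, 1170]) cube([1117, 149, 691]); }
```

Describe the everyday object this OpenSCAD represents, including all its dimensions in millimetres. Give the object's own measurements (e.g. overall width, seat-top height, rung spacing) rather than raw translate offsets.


A wall 3624 mm long (x), 149 mm thick (y), 2626 mm tall, with a rectangular window opening cut through it. The opening is 1117 mm wide and 691 mm tall; its sill is at z = 1170 mm and its near (−x) edge is 1092 mm from the wall's −x end. The opening passes through the full wall thickness.


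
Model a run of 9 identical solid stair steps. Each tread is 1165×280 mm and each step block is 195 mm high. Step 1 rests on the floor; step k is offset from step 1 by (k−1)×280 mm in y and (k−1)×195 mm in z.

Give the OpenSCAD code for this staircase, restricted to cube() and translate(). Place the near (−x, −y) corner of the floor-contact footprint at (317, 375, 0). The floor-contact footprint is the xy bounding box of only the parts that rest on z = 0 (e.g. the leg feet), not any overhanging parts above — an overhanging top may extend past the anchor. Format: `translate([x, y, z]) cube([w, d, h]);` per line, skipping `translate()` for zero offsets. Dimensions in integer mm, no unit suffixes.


translate([317, 375, 0]) cube([1165, 280, 195]);
translate([317, 655, 195]) cube([1165, 280, 195]);
translate([317, 935, 390]) cube([1165, 280, 195]);
translate([317, 1215, 585]) cube([1165, 280, 195]);
translate([317, 1495, 780]) cube([1165, 280, 195]);
translate([317, 1775, 975]) cube([1165, 280, 195]);
translate([317, 2055, 1170]) cube([1165, 280, 195]);
translate([317, 2335, 1365]) cube([1165, 280, 195]);
translate([317, 2615, 1560]) cube([1165, 280, 195]);


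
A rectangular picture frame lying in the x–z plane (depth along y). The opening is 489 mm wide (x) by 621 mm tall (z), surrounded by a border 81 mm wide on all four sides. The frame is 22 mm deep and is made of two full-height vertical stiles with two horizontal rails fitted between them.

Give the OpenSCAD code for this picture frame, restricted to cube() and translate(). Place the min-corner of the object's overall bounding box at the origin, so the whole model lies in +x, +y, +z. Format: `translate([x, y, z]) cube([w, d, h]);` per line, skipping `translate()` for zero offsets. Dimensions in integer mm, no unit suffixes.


cube([81, 22, 783]);
translate([570, 0, 0]) cube([81, 22, 783]);
translate([81, 0, 0]) cube([489, 22, 81]);
translate([81, 0, 702]) cube([489, 22, 81]);


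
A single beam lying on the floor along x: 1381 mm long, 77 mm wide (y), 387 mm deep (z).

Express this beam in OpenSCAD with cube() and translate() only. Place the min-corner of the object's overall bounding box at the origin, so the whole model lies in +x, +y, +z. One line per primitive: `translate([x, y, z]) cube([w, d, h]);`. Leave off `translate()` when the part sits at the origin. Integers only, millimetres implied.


cube([1381, 77, 387]);


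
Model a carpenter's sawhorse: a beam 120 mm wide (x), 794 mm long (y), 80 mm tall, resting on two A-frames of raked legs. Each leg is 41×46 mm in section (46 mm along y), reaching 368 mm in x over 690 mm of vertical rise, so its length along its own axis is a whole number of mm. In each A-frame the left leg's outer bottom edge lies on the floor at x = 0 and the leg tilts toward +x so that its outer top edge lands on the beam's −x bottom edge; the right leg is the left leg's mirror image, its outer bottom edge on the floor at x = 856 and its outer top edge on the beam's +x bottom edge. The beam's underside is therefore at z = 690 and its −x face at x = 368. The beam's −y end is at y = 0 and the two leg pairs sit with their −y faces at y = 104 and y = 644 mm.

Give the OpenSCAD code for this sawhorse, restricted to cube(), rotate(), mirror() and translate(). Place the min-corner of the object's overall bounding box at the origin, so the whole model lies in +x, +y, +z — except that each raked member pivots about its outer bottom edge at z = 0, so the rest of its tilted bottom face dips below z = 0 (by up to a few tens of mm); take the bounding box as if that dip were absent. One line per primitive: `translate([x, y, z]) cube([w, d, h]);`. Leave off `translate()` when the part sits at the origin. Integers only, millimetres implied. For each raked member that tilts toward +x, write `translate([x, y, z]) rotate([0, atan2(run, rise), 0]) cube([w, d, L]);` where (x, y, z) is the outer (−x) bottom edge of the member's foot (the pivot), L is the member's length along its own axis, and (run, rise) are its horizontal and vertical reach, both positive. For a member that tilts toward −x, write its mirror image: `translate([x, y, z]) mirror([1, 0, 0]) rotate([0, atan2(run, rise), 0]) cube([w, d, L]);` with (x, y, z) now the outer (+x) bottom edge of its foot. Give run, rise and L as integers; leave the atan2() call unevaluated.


translate([368, 0, 690]) cube([120, 794, 80]);
translate([0, 104, 0]) rotate([0, atan2(368, 690), 0]) cube([41, 46, 782]);
translate([856, 104, 0]) mirror([1, 0, 0]) rotate([0, atan2(368, 690), 0]) cube([41, 46, 782]);
translate([0, 644, 0]) rotate([0, atan2(368, 690), 0]) cube([41, 46, 782]);
translate([856, 644, 0]) mirror([1, 0, 0]) rotate([0, atan2(368, 690), 0]) cube([41, 46, 782]);


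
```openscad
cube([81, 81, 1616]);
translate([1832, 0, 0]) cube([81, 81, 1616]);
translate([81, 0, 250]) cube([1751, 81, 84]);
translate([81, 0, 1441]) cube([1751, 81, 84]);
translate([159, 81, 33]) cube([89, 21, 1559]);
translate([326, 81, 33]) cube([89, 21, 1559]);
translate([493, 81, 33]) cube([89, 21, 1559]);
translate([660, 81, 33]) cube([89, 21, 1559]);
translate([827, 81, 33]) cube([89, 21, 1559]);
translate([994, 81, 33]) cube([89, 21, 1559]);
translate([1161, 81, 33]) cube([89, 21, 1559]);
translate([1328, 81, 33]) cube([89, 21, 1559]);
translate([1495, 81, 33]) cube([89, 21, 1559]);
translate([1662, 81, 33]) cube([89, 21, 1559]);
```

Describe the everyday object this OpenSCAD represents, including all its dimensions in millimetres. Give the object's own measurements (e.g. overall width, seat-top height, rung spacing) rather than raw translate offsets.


A fence section. Two 81×81 mm posts, 1616 mm tall, stand on the floor with a clear span of 1751 mm between their inner faces. Two horizontal rails of 81×84 mm section span the gap between the posts with their undersides at z = 250 mm and z = 1441 mm, flush with the posts' −y face. 10 pickets, each 89 mm wide, 21 mm thick and 1559 mm tall, are fixed to the +y face of the rails with their bottoms at z = 33 mm, spaced across the span with a 78 mm gap after the −x post and between neighbouring pickets, with 81 mm left before the +x post.


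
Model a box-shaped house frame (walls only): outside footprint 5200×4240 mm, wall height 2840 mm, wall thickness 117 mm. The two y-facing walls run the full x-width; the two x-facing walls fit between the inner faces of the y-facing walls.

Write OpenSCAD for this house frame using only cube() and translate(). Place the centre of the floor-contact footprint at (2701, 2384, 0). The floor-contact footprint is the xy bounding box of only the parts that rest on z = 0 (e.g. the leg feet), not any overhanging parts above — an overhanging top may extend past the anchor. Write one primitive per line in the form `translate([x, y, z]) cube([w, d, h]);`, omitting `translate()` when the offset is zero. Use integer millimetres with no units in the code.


translate([101, 264, 0]) cube([5200, 117, 2840]);
translate([101, 4387, 0]) cube([5200, 117, 2840]);
translate([101, 381, 0]) cube([117, 4006, 2840]);
translate([5184, 381, 0]) cube([117, 4006, 2840]);


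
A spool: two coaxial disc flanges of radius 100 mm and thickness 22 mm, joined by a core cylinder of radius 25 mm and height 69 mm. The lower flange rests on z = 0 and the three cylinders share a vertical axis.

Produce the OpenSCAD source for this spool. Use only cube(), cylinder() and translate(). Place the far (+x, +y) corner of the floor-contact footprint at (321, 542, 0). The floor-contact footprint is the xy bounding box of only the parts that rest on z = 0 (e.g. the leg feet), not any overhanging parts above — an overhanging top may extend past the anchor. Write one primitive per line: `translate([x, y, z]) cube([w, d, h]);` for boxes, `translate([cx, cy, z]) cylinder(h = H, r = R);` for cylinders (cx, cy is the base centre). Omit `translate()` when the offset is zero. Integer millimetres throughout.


translate([221, 442, 0]) cylinder(h = 22, r = 100);
translate([221, 442, 22]) cylinder(h = 69, r = 25);
translate([221, 442, 91]) cylinder(h = 22, r = 100);


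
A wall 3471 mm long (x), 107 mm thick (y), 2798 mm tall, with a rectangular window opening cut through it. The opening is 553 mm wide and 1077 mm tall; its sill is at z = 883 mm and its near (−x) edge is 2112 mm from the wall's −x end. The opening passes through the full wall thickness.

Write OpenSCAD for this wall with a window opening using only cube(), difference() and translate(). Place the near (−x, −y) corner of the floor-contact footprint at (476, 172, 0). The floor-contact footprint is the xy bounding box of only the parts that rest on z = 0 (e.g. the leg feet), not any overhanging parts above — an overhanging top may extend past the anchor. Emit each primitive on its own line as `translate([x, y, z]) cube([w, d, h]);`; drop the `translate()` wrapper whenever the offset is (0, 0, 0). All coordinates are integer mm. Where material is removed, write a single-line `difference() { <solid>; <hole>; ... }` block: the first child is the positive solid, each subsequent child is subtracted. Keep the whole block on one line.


difference() { translate([476, 172, 0]) cube([3471, 107, 2798]); translate([2588, 172, 883]) cube([553, 107, 1077]); }


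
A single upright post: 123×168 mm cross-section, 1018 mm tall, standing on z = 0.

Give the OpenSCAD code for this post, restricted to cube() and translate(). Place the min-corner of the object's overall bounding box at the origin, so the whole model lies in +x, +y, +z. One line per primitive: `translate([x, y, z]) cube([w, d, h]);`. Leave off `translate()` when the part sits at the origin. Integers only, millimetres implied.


cube([123, 168, 1018]);


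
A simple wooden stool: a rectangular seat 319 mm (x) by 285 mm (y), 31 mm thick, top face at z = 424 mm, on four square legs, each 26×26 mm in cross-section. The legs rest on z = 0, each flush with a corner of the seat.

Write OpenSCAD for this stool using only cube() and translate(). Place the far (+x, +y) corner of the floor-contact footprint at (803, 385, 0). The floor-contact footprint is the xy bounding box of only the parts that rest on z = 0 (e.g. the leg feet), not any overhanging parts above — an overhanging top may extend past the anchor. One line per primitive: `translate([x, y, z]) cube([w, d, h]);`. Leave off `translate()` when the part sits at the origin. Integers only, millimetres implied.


// leg_h = 424 - 31 = 393
translate([484, 100, 393]) cube([319, 285, 31]);
translate([484, 100, 0]) cube([26, 26, 393]);
translate([777, 100, 0]) cube([26, 26, 393]);
translate([484, 359, 0]) cube([26, 26, 393]);
translate([777, 359, 0]) cube([26, 26, 393]);


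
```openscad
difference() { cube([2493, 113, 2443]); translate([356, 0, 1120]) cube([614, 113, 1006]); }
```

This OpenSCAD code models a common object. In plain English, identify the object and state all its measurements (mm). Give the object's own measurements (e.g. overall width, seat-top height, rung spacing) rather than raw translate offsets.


A wall 2493 mm long (x), 113 mm thick (y), 2443 mm tall, with a rectangular window opening cut through it. The opening is 614 mm wide and 1006 mm tall; its sill is at z = 1120 mm and its near (−x) edge is 356 mm from the wall's −x end. The opening passes through the full wall thickness.


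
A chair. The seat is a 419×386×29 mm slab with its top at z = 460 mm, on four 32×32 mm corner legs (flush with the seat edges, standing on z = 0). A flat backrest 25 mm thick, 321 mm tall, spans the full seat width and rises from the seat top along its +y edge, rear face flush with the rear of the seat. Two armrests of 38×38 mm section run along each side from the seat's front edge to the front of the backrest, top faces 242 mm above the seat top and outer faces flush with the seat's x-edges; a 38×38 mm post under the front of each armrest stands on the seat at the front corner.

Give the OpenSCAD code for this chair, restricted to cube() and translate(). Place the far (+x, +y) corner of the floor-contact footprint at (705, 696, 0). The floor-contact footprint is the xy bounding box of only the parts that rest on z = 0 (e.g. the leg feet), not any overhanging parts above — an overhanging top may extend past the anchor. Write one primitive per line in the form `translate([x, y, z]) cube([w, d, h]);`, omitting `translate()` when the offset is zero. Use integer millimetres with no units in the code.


translate([286, 310, 431]) cube([419, 386, 29]);
translate([286, 310, 0]) cube([32, 32, 431]);
translate([673, 310, 0]) cube([32, 32, 431]);
translate([286, 664, 0]) cube([32, 32, 431]);
translate([673, 664, 0]) cube([32, 32, 431]);
translate([286, 671, 460]) cube([419, 25, 321]);
translate([286, 310, 664]) cube([38, 361, 38]);
translate([667, 310, 664]) cube([38, 361, 38]);
translate([286, 310, 460]) cube([38, 38, 204]);
translate([667, 310, 460]) cube([38, 38, 204]);


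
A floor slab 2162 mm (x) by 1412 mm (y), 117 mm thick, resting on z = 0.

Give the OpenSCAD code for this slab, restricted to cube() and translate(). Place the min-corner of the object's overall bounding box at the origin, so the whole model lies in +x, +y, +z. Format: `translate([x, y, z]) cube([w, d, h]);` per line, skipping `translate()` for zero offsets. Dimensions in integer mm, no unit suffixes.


cube([2162, 1412, 117]);


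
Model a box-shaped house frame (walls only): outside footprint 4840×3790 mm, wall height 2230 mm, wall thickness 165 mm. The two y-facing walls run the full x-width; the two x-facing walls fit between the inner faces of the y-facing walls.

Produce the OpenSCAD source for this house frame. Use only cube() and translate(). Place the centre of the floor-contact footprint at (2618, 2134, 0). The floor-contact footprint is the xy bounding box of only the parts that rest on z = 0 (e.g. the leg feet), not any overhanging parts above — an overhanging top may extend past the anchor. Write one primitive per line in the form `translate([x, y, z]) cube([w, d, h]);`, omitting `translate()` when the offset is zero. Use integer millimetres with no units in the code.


translate([198, 239, 0]) cube([4840, 165, 2230]);
translate([198, 3864, 0]) cube([4840, 165, 2230]);
translate([198, 404, 0]) cube([165, 3460, 2230]);
translate([4873, 404, 0]) cube([165, 3460, 2230]);


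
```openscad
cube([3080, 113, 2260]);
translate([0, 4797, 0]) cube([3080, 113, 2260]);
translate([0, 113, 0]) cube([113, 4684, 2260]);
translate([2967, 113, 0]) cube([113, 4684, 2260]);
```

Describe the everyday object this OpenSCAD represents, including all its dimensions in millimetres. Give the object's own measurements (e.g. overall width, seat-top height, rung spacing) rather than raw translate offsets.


The wall frame of a small rectangular building: four walls, each 2260 mm tall and 113 mm thick, enclosing a footprint 3080 mm (x) by 4910 mm (y) outside-to-outside, with no floor or roof. The front and back walls (the −y and +y sides) span the full width; the two side walls fit between them.


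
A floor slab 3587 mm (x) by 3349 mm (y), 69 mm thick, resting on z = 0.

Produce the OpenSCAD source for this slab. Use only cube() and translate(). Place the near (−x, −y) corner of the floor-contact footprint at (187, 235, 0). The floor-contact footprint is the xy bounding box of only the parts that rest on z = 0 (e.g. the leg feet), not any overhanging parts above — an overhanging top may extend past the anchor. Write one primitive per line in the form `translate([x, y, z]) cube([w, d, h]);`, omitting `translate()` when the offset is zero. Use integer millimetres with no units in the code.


translate([187, 235, 0]) cube([3587, 3349, 69]);


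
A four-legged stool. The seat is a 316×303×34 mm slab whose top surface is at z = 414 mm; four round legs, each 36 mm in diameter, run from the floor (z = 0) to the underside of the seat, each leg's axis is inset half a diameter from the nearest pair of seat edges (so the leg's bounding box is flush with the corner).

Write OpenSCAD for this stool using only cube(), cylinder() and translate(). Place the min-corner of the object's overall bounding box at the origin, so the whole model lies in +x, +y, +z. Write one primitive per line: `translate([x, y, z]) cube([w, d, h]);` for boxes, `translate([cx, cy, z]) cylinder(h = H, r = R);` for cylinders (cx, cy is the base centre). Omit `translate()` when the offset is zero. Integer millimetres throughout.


translate([0, 0, 380]) cube([316, 303, 34]);
translate([18, 18, 0]) cylinder(h = 380, r = 18);
translate([298, 18, 0]) cylinder(h = 380, r = 18);
translate([18, 285, 0]) cylinder(h = 380, r = 18);
translate([298, 285, 0]) cylinder(h = 380, r = 18);
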